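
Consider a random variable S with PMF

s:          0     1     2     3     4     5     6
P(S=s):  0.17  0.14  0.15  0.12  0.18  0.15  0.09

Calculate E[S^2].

11.69

E[S^2] = Σ s^2·P(S=s)
 = 0·0.17 + 1·0.14 + 4·0.15 + 9·0.12 + 16·0.18 + 25·0.15 + 36·0.09
 = 0 + 0.14 + 0.6 + 1.08 + 2.88 + 3.75 + 3.24
 = 11.69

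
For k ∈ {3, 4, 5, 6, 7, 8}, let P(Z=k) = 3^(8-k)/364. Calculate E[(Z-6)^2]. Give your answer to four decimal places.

E[(Z-6)^2] = Σ (z-6)^2·P(Z=z)
 = 9·243/364 + 4·81/364 + 1·27/364 + 0·9/364 + 1·3/364 + 4·1/364
 = 2187/364 + 81/91 + 27/364 + 0 + 3/364 + 1/91
 = 2545/364

6.9918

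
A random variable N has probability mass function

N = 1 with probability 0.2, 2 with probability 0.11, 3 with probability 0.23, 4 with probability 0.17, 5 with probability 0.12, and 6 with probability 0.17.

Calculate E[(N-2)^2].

E[(N-2)^2] = Σ (n-2)^2·P(N=n)
 = 1·0.2 + 0·0.11 + 1·0.23 + 4·0.17 + 9·0.12 + 16·0.17
 = 0.2 + 0 + 0.23 + 0.68 + 1.08 + 2.72
 = 4.91

4.91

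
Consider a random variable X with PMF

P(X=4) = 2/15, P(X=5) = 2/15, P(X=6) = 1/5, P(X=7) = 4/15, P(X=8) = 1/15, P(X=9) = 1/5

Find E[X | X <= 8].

6

P(X <= 8) = 2/15 + 2/15 + 1/5 + 4/15 + 1/15 = 4/5.
E[X | X <= 8] = [4·2/15 + 5·2/15 + 6·1/5 + 7·4/15 + 8·1/15] / (4/5)
 = 24/5 / (4/5)
 = 6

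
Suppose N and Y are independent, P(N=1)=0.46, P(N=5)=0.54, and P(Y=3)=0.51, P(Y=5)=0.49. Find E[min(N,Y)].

2.6092

E[min(N,Y)] = Σ_n Σ_y min(n,y) · P(N=n)P(Y=y)
 = 1·0.2346 + 1·0.2254 + 3·0.2754 + 5·0.2646
 = 0.2346 + 0.2254 + 0.8262 + 1.323
 = 2.6092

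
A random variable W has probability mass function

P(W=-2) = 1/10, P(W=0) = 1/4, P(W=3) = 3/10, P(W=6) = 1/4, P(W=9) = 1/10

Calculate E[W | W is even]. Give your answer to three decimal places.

2.167

P(W is even) = 1/10 + 1/4 + 1/4 = 3/5.
E[W | W is even] = [(-2)·1/10 + 0·1/4 + 6·1/4] / (3/5)
 = 13/10 / (3/5)
 = 13/6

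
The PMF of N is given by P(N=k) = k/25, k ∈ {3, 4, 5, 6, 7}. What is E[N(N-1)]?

25.6

E[N(N-1)] = Σ n(n-1)·P(N=n)
 = 6·3/25 + 12·4/25 + 20·1/5 + 30·6/25 + 42·7/25
 = 18/25 + 48/25 + 4 + 36/5 + 294/25
 = 128/5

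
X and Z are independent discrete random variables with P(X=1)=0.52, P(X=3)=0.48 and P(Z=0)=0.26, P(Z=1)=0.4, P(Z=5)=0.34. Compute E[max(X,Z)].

E[max(X,Z)] = Σ_x Σ_z max(x,z) · P(X=x)P(Z=z)
 = 1·0.1352 + 1·0.208 + 5·0.1768 + 3·0.1248 + 3·0.192 + 5·0.1632
 = 0.1352 + 0.208 + 0.884 + 0.3744 + 0.576 + 0.816
 = 2.9936

2.9936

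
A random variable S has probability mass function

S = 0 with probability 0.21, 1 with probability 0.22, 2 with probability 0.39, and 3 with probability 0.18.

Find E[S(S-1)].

1.86

E[S(S-1)] = Σ s(s-1)·P(S=s)
 = 0·0.21 + 0·0.22 + 2·0.39 + 6·0.18
 = 0 + 0 + 0.78 + 1.08
 = 1.86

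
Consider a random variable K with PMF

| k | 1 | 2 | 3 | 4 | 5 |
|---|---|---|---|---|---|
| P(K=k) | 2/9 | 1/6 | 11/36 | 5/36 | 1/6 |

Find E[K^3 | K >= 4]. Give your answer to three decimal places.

97.273

P(K >= 4) = 5/36 + 1/6 = 11/36.
E[K^3 | K >= 4] = [64·5/36 + 125·1/6] / (11/36)
 = 535/18 / (11/36)
 = 1070/11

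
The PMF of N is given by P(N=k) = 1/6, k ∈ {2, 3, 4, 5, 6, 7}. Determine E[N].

4.5

E[N] = Σ n·P(N=n)
 = 2·1/6 + 3·1/6 + 4·1/6 + 5·1/6 + 6·1/6 + 7·1/6
 = 1/3 + 1/2 + 2/3 + 5/6 + 1 + 7/6
 = 9/2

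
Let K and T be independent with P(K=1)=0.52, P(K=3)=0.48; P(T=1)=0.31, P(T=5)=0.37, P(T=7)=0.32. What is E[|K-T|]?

3.0352

E[|K-T|] = Σ_k Σ_t |k-t| · P(K=k)P(T=t)
 = 0·0.1612 + 4·0.1924 + 6·0.1664 + 2·0.1488 + 2·0.1776 + 4·0.1536
 = 0 + 0.7696 + 0.9984 + 0.2976 + 0.3552 + 0.6144
 = 3.0352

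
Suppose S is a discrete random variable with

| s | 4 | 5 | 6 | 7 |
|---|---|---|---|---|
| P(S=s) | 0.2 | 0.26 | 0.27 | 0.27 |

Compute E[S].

E[S] = Σ s·P(S=s)
 = 4·0.2 + 5·0.26 + 6·0.27 + 7·0.27
 = 0.8 + 1.3 + 1.62 + 1.89
 = 5.61

5.61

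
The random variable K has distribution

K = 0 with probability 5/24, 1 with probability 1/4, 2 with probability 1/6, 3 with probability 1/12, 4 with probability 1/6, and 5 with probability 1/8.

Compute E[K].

E[K] = Σ k·P(K=k)
 = 0·5/24 + 1·1/4 + 2·1/6 + 3·1/12 + 4·1/6 + 5·1/8
 = 0 + 1/4 + 1/3 + 1/4 + 2/3 + 5/8
 = 17/8

2.125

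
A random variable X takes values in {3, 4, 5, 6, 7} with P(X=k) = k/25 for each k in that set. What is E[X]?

5.4

E[X] = Σ x·P(X=x)
 = 3·3/25 + 4·4/25 + 5·1/5 + 6·6/25 + 7·7/25
 = 9/25 + 16/25 + 1 + 36/25 + 49/25
 = 27/5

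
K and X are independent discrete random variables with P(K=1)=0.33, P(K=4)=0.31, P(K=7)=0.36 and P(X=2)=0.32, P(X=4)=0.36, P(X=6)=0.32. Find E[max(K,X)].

E[max(K,X)] = Σ_k Σ_x max(k,x) · P(K=k)P(X=x)
 = 2·0.1056 + 4·0.1188 + 6·0.1056 + 4·0.0992 + 4·0.1116 + 6·0.0992 + 7·0.1152 + 7·0.1296 + 7·0.1152
 = 0.2112 + 0.4752 + 0.6336 + 0.3968 + 0.4464 + 0.5952 + 0.8064 + 0.9072 + 0.8064
 = 5.2784

5.2784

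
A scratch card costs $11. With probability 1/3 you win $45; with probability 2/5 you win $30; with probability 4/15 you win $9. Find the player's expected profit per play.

18.4

E[payout] = 45·1/3 + 30·2/5 + 9·4/15
 = 15 + 12 + 12/5
 = 147/5
Net = 147/5 - 11 = 92/5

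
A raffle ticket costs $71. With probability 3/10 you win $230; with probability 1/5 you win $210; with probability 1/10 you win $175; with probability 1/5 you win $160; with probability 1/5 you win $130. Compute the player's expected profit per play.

115.5

E[payout] = 230·3/10 + 210·1/5 + 175·1/10 + 160·1/5 + 130·1/5
 = 69 + 42 + 35/2 + 32 + 26
 = 373/2
Net = 373/2 - 71 = 231/2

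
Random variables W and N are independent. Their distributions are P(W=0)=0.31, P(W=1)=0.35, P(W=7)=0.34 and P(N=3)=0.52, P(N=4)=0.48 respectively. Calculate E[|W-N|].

E[|W-N|] = Σ_w Σ_n |w-n| · P(W=w)P(N=n)
 = 3·0.1612 + 4·0.1488 + 2·0.182 + 3·0.168 + 4·0.1768 + 3·0.1632
 = 0.4836 + 0.5952 + 0.364 + 0.504 + 0.7072 + 0.4896
 = 3.1436

3.1436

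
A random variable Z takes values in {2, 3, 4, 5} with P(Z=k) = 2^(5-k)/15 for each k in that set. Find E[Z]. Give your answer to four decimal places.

2.7333

E[Z] = Σ z·P(Z=z)
 = 2·8/15 + 3·4/15 + 4·2/15 + 5·1/15
 = 16/15 + 4/5 + 8/15 + 1/3
 = 41/15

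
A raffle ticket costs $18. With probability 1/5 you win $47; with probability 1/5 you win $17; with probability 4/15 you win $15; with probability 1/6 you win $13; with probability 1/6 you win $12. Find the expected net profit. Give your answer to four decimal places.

2.9667

E[payout] = 47·1/5 + 17·1/5 + 15·4/15 + 13·1/6 + 12·1/6
 = 47/5 + 17/5 + 4 + 13/6 + 2
 = 629/30
Net = 629/30 - 18 = 89/30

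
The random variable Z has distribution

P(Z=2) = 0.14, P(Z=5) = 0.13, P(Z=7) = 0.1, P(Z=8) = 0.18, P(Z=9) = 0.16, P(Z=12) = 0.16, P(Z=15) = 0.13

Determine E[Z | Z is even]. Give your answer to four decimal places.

7.5833

P(Z is even) = 0.14 + 0.18 + 0.16 = 0.48.
E[Z | Z is even] = [2·0.14 + 8·0.18 + 12·0.16] / 0.48
 = 3.64 / 0.48
 = 91/12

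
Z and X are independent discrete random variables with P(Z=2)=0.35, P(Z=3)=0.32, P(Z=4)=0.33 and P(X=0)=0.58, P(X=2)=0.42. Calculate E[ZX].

E[ZX] = Σ_z Σ_x zx · P(Z=z)P(X=x)
 = 0·0.203 + 4·0.147 + 0·0.1856 + 6·0.1344 + 0·0.1914 + 8·0.1386
 = 0 + 0.588 + 0 + 0.8064 + 0 + 1.1088
 = 2.5032

2.5032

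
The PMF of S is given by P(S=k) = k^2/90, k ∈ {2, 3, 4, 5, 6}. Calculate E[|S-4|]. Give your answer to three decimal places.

1.267

E[|S-4|] = Σ |s-4|·P(S=s)
 = 2·2/45 + 1·1/10 + 0·8/45 + 1·5/18 + 2·2/5
 = 4/45 + 1/10 + 0 + 5/18 + 4/5
 = 19/15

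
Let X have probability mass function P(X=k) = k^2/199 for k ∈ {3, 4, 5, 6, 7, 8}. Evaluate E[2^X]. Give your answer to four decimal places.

131.0955

E[2^X] = Σ 2^x·P(X=x)
 = 8·9/199 + 16·16/199 + 32·25/199 + 64·36/199 + 128·49/199 + 256·64/199
 = 72/199 + 256/199 + 800/199 + 2304/199 + 6272/199 + 16384/199
 = 26088/199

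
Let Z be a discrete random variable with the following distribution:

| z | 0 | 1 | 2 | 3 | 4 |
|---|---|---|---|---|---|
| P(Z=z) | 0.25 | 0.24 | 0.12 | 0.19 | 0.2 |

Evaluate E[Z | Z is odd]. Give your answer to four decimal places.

1.8837

P(Z is odd) = 0.24 + 0.19 = 0.43.
E[Z | Z is odd] = [1·0.24 + 3·0.19] / 0.43
 = 0.81 / 0.43
 = 81/43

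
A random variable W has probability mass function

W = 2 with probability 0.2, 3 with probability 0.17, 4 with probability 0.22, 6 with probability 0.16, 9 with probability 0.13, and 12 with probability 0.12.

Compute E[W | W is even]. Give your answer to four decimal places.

5.2571

P(W is even) = 0.2 + 0.22 + 0.16 + 0.12 = 0.7.
E[W | W is even] = [2·0.2 + 4·0.22 + 6·0.16 + 12·0.12] / 0.7
 = 3.68 / 0.7
 = 184/35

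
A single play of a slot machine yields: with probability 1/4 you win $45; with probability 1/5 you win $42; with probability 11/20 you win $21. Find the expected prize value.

E[payout] = 45·1/4 + 42·1/5 + 21·11/20
 = 45/4 + 42/5 + 231/20
 = 156/5

31.2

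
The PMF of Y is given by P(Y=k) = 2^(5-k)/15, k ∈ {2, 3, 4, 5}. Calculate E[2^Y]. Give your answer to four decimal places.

8.5333

E[2^Y] = Σ 2^y·P(Y=y)
 = 4·8/15 + 8·4/15 + 16·2/15 + 32·1/15
 = 32/15 + 32/15 + 32/15 + 32/15
 = 128/15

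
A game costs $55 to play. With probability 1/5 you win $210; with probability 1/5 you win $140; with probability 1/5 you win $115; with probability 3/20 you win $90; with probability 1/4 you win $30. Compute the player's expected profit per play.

59

E[payout] = 210·1/5 + 140·1/5 + 115·1/5 + 90·3/20 + 30·1/4
 = 42 + 28 + 23 + 27/2 + 15/2
 = 114
Net = 114 - 55 = 59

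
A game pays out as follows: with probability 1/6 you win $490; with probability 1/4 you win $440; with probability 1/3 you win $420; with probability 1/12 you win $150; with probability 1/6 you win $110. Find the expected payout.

E[payout] = 490·1/6 + 440·1/4 + 420·1/3 + 150·1/12 + 110·1/6
 = 245/3 + 110 + 140 + 25/2 + 55/3
 = 725/2

362.5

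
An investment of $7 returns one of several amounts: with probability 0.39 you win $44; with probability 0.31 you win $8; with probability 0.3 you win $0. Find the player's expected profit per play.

E[payout] = 44·0.39 + 8·0.31 + 0·0.3
 = 17.16 + 2.48 + 0
 = 19.64
Net = 19.64 - 7 = 12.64

12.64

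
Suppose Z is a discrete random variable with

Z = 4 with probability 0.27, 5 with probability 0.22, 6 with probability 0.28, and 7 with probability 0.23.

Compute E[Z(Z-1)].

25.7

E[Z(Z-1)] = Σ z(z-1)·P(Z=z)
 = 12·0.27 + 20·0.22 + 30·0.28 + 42·0.23
 = 3.24 + 4.4 + 8.4 + 9.66
 = 25.7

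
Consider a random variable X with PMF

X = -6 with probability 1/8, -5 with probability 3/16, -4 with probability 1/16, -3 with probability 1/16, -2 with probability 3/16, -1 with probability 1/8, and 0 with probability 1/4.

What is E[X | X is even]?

-2.2

P(X is even) = 1/8 + 1/16 + 3/16 + 1/4 = 5/8.
E[X | X is even] = [(-6)·1/8 + (-4)·1/16 + (-2)·3/16 + 0·1/4] / (5/8)
 = -11/8 / (5/8)
 = -11/5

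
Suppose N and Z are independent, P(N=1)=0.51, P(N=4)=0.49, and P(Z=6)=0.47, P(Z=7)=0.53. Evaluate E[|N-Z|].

4.06

E[|N-Z|] = Σ_n Σ_z |n-z| · P(N=n)P(Z=z)
 = 5·0.2397 + 6·0.2703 + 2·0.2303 + 3·0.2597
 = 1.1985 + 1.6218 + 0.4606 + 0.7791
 = 4.06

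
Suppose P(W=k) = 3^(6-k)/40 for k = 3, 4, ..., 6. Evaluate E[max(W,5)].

5.025

E[max(W,5)] = Σ max(w,5)·P(W=w)
 = 5·27/40 + 5·9/40 + 5·3/40 + 6·1/40
 = 27/8 + 9/8 + 3/8 + 3/20
 = 201/40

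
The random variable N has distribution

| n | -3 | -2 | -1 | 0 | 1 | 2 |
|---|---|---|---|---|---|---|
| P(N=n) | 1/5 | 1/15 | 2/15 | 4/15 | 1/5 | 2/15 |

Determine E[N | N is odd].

P(N is odd) = 1/5 + 2/15 + 1/5 = 8/15.
E[N | N is odd] = [(-3)·1/5 + (-1)·2/15 + 1·1/5] / (8/15)
 = -8/15 / (8/15)
 = -1

-1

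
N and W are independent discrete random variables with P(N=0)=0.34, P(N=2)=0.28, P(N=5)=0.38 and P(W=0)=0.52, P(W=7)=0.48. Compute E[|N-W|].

3.4584

E[|N-W|] = Σ_n Σ_w |n-w| · P(N=n)P(W=w)
 = 0·0.1768 + 7·0.1632 + 2·0.1456 + 5·0.1344 + 5·0.1976 + 2·0.1824
 = 0 + 1.1424 + 0.2912 + 0.672 + 0.988 + 0.3648
 = 3.4584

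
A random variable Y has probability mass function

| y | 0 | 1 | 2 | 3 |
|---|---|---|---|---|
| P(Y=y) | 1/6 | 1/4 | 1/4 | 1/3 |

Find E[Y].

1.75

E[Y] = Σ y·P(Y=y)
 = 0·1/6 + 1·1/4 + 2·1/4 + 3·1/3
 = 0 + 1/4 + 1/2 + 1
 = 7/4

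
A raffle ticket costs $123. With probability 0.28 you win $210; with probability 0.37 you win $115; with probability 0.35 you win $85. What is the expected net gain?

8.1

E[payout] = 210·0.28 + 115·0.37 + 85·0.35
 = 58.8 + 42.55 + 29.75
 = 131.1
Net = 131.1 - 123 = 8.1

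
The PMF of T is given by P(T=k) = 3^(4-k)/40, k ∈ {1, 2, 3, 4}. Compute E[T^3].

6.1

E[T^3] = Σ t^3·P(T=t)
 = 1·27/40 + 8·9/40 + 27·3/40 + 64·1/40
 = 27/40 + 9/5 + 81/40 + 8/5
 = 61/10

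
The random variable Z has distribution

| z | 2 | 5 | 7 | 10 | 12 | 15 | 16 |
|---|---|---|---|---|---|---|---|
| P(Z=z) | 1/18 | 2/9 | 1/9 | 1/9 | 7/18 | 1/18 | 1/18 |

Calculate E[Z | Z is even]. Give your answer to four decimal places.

P(Z is even) = 1/18 + 1/9 + 7/18 + 1/18 = 11/18.
E[Z | Z is even] = [2·1/18 + 10·1/9 + 12·7/18 + 16·1/18] / (11/18)
 = 61/9 / (11/18)
 = 122/11

11.0909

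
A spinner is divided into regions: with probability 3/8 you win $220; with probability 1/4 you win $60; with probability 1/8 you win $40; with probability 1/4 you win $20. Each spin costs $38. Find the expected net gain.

69.5

E[payout] = 220·3/8 + 60·1/4 + 40·1/8 + 20·1/4
 = 165/2 + 15 + 5 + 5
 = 215/2
Net = 215/2 - 38 = 139/2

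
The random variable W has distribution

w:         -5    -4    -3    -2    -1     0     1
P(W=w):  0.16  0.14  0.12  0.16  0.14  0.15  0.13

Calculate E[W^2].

8.23

E[W^2] = Σ w^2·P(W=w)
 = 25·0.16 + 16·0.14 + 9·0.12 + 4·0.16 + 1·0.14 + 0·0.15 + 1·0.13
 = 4 + 2.24 + 1.08 + 0.64 + 0.14 + 0 + 0.13
 = 8.23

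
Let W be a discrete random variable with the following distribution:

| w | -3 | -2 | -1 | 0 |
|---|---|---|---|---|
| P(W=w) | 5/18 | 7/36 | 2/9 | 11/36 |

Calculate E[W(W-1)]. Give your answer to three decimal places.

E[W(W-1)] = Σ w(w-1)·P(W=w)
 = 12·5/18 + 6·7/36 + 2·2/9 + 0·11/36
 = 10/3 + 7/6 + 4/9 + 0
 = 89/18

4.944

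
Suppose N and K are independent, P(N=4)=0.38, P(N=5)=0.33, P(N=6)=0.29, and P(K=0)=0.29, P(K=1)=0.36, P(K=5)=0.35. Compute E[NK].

E[NK] = Σ_n Σ_k nk · P(N=n)P(K=k)
 = 0·0.1102 + 4·0.1368 + 20·0.133 + 0·0.0957 + 5·0.1188 + 25·0.1155 + 0·0.0841 + 6·0.1044 + 30·0.1015
 = 0 + 0.5472 + 2.66 + 0 + 0.594 + 2.8875 + 0 + 0.6264 + 3.045
 = 10.3601

10.3601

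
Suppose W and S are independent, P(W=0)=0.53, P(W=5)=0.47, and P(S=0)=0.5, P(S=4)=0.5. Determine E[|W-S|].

2.47

E[|W-S|] = Σ_w Σ_s |w-s| · P(W=w)P(S=s)
 = 0·0.265 + 4·0.265 + 5·0.235 + 1·0.235
 = 0 + 1.06 + 1.175 + 0.235
 = 2.47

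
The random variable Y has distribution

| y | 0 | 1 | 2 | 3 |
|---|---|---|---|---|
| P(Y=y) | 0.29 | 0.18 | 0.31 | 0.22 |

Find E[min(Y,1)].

E[min(Y,1)] = Σ min(y,1)·P(Y=y)
 = 0·0.29 + 1·0.18 + 1·0.31 + 1·0.22
 = 0 + 0.18 + 0.31 + 0.22
 = 0.71

0.71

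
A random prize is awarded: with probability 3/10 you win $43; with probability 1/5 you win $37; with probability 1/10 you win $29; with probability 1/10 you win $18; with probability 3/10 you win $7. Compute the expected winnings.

27.1

E[payout] = 43·3/10 + 37·1/5 + 29·1/10 + 18·1/10 + 7·3/10
 = 129/10 + 37/5 + 29/10 + 9/5 + 21/10
 = 271/10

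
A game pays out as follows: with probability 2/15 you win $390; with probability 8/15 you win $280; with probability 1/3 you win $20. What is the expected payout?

208

E[payout] = 390·2/15 + 280·8/15 + 20·1/3
 = 52 + 448/3 + 20/3
 = 208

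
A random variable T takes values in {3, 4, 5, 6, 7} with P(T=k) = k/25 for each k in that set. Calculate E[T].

E[T] = Σ t·P(T=t)
 = 3·3/25 + 4·4/25 + 5·1/5 + 6·6/25 + 7·7/25
 = 9/25 + 16/25 + 1 + 36/25 + 49/25
 = 27/5

5.4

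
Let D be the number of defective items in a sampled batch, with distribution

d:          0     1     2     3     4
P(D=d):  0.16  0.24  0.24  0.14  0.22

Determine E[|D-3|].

E[|D-3|] = Σ |d-3|·P(D=d)
 = 3·0.16 + 2·0.24 + 1·0.24 + 0·0.14 + 1·0.22
 = 0.48 + 0.48 + 0.24 + 0 + 0.22
 = 1.42

1.42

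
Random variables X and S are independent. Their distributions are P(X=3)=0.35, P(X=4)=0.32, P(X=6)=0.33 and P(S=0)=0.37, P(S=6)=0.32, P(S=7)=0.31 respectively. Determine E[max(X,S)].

E[max(X,S)] = Σ_x Σ_s max(x,s) · P(X=x)P(S=s)
 = 3·0.1295 + 6·0.112 + 7·0.1085 + 4·0.1184 + 6·0.1024 + 7·0.0992 + 6·0.1221 + 6·0.1056 + 7·0.1023
 = 0.3885 + 0.672 + 0.7595 + 0.4736 + 0.6144 + 0.6944 + 0.7326 + 0.6336 + 0.7161
 = 5.6847

5.6847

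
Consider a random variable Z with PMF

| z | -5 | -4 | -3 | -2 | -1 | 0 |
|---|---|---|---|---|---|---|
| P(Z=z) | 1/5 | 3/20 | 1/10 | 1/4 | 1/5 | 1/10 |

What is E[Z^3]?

-39.5

E[Z^3] = Σ z^3·P(Z=z)
 = (-125)·1/5 + (-64)·3/20 + (-27)·1/10 + (-8)·1/4 + (-1)·1/5 + 0·1/10
 = (-25) + (-48/5) + (-27/10) + (-2) + (-1/5) + 0
 = -79/2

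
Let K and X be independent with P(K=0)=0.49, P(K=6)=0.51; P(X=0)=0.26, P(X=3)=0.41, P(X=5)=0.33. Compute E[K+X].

5.94

E[K+X] = Σ_k Σ_x (k+x) · P(K=k)P(X=x)
 = 0·0.1274 + 3·0.2009 + 5·0.1617 + 6·0.1326 + 9·0.2091 + 11·0.1683
 = 0 + 0.6027 + 0.8085 + 0.7956 + 1.8819 + 1.8513
 = 5.94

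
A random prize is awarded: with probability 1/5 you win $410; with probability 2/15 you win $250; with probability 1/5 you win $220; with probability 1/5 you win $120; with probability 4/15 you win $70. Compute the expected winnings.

E[payout] = 410·1/5 + 250·2/15 + 220·1/5 + 120·1/5 + 70·4/15
 = 82 + 100/3 + 44 + 24 + 56/3
 = 202

202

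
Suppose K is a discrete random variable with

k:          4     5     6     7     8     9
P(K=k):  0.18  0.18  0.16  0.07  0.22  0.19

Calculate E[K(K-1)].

E[K(K-1)] = Σ k(k-1)·P(K=k)
 = 12·0.18 + 20·0.18 + 30·0.16 + 42·0.07 + 56·0.22 + 72·0.19
 = 2.16 + 3.6 + 4.8 + 2.94 + 12.32 + 13.68
 = 39.5

39.5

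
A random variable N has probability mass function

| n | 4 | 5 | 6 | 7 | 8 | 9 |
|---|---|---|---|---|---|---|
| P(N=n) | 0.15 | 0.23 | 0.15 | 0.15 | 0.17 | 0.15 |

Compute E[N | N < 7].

P(N < 7) = 0.15 + 0.23 + 0.15 = 0.53.
E[N | N < 7] = [4·0.15 + 5·0.23 + 6·0.15] / 0.53
 = 2.65 / 0.53
 = 5

5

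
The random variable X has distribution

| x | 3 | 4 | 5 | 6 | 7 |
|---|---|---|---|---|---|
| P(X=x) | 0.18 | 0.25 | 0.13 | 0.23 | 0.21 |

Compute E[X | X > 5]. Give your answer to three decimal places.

6.477

P(X > 5) = 0.23 + 0.21 = 0.44.
E[X | X > 5] = [6·0.23 + 7·0.21] / 0.44
 = 2.85 / 0.44
 = 285/44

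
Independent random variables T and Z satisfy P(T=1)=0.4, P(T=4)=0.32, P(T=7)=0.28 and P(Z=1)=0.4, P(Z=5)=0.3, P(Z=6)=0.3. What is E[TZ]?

E[TZ] = Σ_t Σ_z tz · P(T=t)P(Z=z)
 = 1·0.16 + 5·0.12 + 6·0.12 + 4·0.128 + 20·0.096 + 24·0.096 + 7·0.112 + 35·0.084 + 42·0.084
 = 0.16 + 0.6 + 0.72 + 0.512 + 1.92 + 2.304 + 0.784 + 2.94 + 3.528
 = 13.468

13.468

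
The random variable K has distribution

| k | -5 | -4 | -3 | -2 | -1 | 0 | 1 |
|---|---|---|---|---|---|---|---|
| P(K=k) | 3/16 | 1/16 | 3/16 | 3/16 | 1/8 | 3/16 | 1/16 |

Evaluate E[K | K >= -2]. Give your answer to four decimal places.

P(K >= -2) = 3/16 + 1/8 + 3/16 + 1/16 = 9/16.
E[K | K >= -2] = [(-2)·3/16 + (-1)·1/8 + 0·3/16 + 1·1/16] / (9/16)
 = -7/16 / (9/16)
 = -7/9

-0.7778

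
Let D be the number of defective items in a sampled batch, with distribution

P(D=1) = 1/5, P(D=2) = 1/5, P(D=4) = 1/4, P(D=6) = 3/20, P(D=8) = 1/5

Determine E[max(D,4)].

E[max(D,4)] = Σ max(d,4)·P(D=d)
 = 4·1/5 + 4·1/5 + 4·1/4 + 6·3/20 + 8·1/5
 = 4/5 + 4/5 + 1 + 9/10 + 8/5
 = 51/10

5.1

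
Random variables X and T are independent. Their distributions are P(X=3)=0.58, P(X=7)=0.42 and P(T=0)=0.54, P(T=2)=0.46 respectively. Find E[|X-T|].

3.76

E[|X-T|] = Σ_x Σ_t |x-t| · P(X=x)P(T=t)
 = 3·0.3132 + 1·0.2668 + 7·0.2268 + 5·0.1932
 = 0.9396 + 0.2668 + 1.5876 + 0.966
 = 3.76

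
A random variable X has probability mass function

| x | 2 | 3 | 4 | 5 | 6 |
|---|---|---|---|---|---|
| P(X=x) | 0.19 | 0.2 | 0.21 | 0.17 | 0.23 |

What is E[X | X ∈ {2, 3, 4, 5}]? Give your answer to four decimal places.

P(X ∈ {2, 3, 4, 5}) = 0.19 + 0.2 + 0.21 + 0.17 = 0.77.
E[X | X ∈ {2, 3, 4, 5}] = [2·0.19 + 3·0.2 + 4·0.21 + 5·0.17] / 0.77
 = 2.67 / 0.77
 = 267/77

3.4675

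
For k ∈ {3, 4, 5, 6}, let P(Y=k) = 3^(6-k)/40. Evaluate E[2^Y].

E[2^Y] = Σ 2^y·P(Y=y)
 = 8·27/40 + 16·9/40 + 32·3/40 + 64·1/40
 = 27/5 + 18/5 + 12/5 + 8/5
 = 13

13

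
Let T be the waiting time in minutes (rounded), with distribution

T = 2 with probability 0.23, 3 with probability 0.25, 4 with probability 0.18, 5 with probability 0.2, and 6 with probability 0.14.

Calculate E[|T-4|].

E[|T-4|] = Σ |t-4|·P(T=t)
 = 2·0.23 + 1·0.25 + 0·0.18 + 1·0.2 + 2·0.14
 = 0.46 + 0.25 + 0 + 0.2 + 0.28
 = 1.19

1.19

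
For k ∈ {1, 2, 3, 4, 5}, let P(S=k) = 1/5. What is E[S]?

3

E[S] = Σ s·P(S=s)
 = 1·1/5 + 2·1/5 + 3·1/5 + 4·1/5 + 5·1/5
 = 1/5 + 2/5 + 3/5 + 4/5 + 1
 = 3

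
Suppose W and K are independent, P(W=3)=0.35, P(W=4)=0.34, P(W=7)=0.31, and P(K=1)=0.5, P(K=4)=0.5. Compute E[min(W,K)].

2.325

E[min(W,K)] = Σ_w Σ_k min(w,k) · P(W=w)P(K=k)
 = 1·0.175 + 3·0.175 + 1·0.17 + 4·0.17 + 1·0.155 + 4·0.155
 = 0.175 + 0.525 + 0.17 + 0.68 + 0.155 + 0.62
 = 2.325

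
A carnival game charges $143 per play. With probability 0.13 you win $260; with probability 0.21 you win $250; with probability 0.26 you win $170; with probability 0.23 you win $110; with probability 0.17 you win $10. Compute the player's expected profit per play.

14.5

E[payout] = 260·0.13 + 250·0.21 + 170·0.26 + 110·0.23 + 10·0.17
 = 33.8 + 52.5 + 44.2 + 25.3 + 1.7
 = 157.5
Net = 157.5 - 143 = 14.5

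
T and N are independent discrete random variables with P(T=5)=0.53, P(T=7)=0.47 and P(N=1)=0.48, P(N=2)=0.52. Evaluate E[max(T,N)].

5.94

E[max(T,N)] = Σ_t Σ_n max(t,n) · P(T=t)P(N=n)
 = 5·0.2544 + 5·0.2756 + 7·0.2256 + 7·0.2444
 = 1.272 + 1.378 + 1.5792 + 1.7108
 = 5.94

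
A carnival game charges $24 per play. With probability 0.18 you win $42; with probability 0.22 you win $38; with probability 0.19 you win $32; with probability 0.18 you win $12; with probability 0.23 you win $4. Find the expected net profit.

E[payout] = 42·0.18 + 38·0.22 + 32·0.19 + 12·0.18 + 4·0.23
 = 7.56 + 8.36 + 6.08 + 2.16 + 0.92
 = 25.08
Net = 25.08 - 24 = 1.08

1.08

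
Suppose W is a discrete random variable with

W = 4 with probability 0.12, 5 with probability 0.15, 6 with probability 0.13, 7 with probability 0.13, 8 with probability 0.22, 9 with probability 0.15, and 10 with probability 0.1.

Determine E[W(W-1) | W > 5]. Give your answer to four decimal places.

56.8219

P(W > 5) = 0.13 + 0.13 + 0.22 + 0.15 + 0.1 = 0.73.
E[W(W-1) | W > 5] = [30·0.13 + 42·0.13 + 56·0.22 + 72·0.15 + 90·0.1] / 0.73
 = 41.48 / 0.73
 = 4148/73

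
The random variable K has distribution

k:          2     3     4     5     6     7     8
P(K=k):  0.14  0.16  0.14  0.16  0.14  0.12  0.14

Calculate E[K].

4.92

E[K] = Σ k·P(K=k)
 = 2·0.14 + 3·0.16 + 4·0.14 + 5·0.16 + 6·0.14 + 7·0.12 + 8·0.14
 = 0.28 + 0.48 + 0.56 + 0.8 + 0.84 + 0.84 + 1.12
 = 4.92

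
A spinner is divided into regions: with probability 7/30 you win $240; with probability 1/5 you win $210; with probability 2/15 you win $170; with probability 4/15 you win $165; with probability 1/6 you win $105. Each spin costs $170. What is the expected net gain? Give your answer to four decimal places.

12.1667

E[payout] = 240·7/30 + 210·1/5 + 170·2/15 + 165·4/15 + 105·1/6
 = 56 + 42 + 68/3 + 44 + 35/2
 = 1093/6
Net = 1093/6 - 170 = 73/6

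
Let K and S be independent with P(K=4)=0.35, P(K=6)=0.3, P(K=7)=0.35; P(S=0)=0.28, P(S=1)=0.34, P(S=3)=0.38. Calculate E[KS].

E[KS] = Σ_k Σ_s ks · P(K=k)P(S=s)
 = 0·0.098 + 4·0.119 + 12·0.133 + 0·0.084 + 6·0.102 + 18·0.114 + 0·0.098 + 7·0.119 + 21·0.133
 = 0 + 0.476 + 1.596 + 0 + 0.612 + 2.052 + 0 + 0.833 + 2.793
 = 8.362

8.362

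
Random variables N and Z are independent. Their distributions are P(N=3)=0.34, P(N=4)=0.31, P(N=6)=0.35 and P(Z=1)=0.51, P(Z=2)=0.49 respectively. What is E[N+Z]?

5.85

E[N+Z] = Σ_n Σ_z (n+z) · P(N=n)P(Z=z)
 = 4·0.1734 + 5·0.1666 + 5·0.1581 + 6·0.1519 + 7·0.1785 + 8·0.1715
 = 0.6936 + 0.833 + 0.7905 + 0.9114 + 1.2495 + 1.372
 = 5.85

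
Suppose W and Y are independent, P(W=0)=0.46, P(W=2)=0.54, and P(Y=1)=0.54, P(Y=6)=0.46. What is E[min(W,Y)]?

E[min(W,Y)] = Σ_w Σ_y min(w,y) · P(W=w)P(Y=y)
 = 0·0.2484 + 0·0.2116 + 1·0.2916 + 2·0.2484
 = 0 + 0 + 0.2916 + 0.4968
 = 0.7884

0.7884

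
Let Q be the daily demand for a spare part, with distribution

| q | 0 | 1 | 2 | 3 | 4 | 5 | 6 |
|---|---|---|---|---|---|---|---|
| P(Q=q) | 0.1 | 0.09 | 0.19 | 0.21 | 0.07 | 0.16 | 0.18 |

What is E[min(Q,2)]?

1.71

E[min(Q,2)] = Σ min(q,2)·P(Q=q)
 = 0·0.1 + 1·0.09 + 2·0.19 + 2·0.21 + 2·0.07 + 2·0.16 + 2·0.18
 = 0 + 0.09 + 0.38 + 0.42 + 0.14 + 0.32 + 0.36
 = 1.71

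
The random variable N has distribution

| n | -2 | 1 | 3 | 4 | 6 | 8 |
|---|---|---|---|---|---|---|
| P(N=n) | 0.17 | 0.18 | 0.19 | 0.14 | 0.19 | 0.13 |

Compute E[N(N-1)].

E[N(N-1)] = Σ n(n-1)·P(N=n)
 = 6·0.17 + 0·0.18 + 6·0.19 + 12·0.14 + 30·0.19 + 56·0.13
 = 1.02 + 0 + 1.14 + 1.68 + 5.7 + 7.28
 = 16.82

16.82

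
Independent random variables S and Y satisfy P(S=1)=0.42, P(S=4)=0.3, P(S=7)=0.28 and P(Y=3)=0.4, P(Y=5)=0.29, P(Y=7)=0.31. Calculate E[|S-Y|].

E[|S-Y|] = Σ_s Σ_y |s-y| · P(S=s)P(Y=y)
 = 2·0.168 + 4·0.1218 + 6·0.1302 + 1·0.12 + 1·0.087 + 3·0.093 + 4·0.112 + 2·0.0812 + 0·0.0868
 = 0.336 + 0.4872 + 0.7812 + 0.12 + 0.087 + 0.279 + 0.448 + 0.1624 + 0
 = 2.7008

2.7008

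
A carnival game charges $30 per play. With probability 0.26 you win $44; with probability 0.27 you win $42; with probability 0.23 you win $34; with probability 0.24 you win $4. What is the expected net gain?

1.56

E[payout] = 44·0.26 + 42·0.27 + 34·0.23 + 4·0.24
 = 11.44 + 11.34 + 7.82 + 0.96
 = 31.56
Net = 31.56 - 30 = 1.56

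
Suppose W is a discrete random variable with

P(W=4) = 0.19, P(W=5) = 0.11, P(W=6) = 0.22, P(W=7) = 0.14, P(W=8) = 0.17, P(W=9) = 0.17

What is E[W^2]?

E[W^2] = Σ w^2·P(W=w)
 = 16·0.19 + 25·0.11 + 36·0.22 + 49·0.14 + 64·0.17 + 81·0.17
 = 3.04 + 2.75 + 7.92 + 6.86 + 10.88 + 13.77
 = 45.22

45.22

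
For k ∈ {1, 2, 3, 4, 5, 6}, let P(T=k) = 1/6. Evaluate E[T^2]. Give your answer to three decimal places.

E[T^2] = Σ t^2·P(T=t)
 = 1·1/6 + 4·1/6 + 9·1/6 + 16·1/6 + 25·1/6 + 36·1/6
 = 1/6 + 2/3 + 3/2 + 8/3 + 25/6 + 6
 = 91/6

15.167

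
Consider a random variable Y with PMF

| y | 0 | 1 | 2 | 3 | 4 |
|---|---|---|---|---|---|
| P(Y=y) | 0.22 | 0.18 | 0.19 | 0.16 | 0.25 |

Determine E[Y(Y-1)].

4.34

E[Y(Y-1)] = Σ y(y-1)·P(Y=y)
 = 0·0.22 + 0·0.18 + 2·0.19 + 6·0.16 + 12·0.25
 = 0 + 0 + 0.38 + 0.96 + 3
 = 4.34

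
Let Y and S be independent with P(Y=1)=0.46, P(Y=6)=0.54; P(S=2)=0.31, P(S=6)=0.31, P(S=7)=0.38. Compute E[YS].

E[YS] = Σ_y Σ_s ys · P(Y=y)P(S=s)
 = 2·0.1426 + 6·0.1426 + 7·0.1748 + 12·0.1674 + 36·0.1674 + 42·0.2052
 = 0.2852 + 0.8556 + 1.2236 + 2.0088 + 6.0264 + 8.6184
 = 19.018

19.018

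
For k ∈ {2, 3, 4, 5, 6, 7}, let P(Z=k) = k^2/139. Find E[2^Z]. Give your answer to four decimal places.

E[2^Z] = Σ 2^z·P(Z=z)
 = 4·4/139 + 8·9/139 + 16·16/139 + 32·25/139 + 64·36/139 + 128·49/139
 = 16/139 + 72/139 + 256/139 + 800/139 + 2304/139 + 6272/139
 = 9720/139

69.9281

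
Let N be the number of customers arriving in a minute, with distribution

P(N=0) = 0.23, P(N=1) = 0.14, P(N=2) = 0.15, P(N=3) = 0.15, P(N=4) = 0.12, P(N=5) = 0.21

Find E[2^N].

10.95

E[2^N] = Σ 2^n·P(N=n)
 = 1·0.23 + 2·0.14 + 4·0.15 + 8·0.15 + 16·0.12 + 32·0.21
 = 0.23 + 0.28 + 0.6 + 1.2 + 1.92 + 6.72
 = 10.95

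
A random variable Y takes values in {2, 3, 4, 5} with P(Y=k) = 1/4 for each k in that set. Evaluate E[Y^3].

56

E[Y^3] = Σ y^3·P(Y=y)
 = 8·1/4 + 27·1/4 + 64·1/4 + 125·1/4
 = 2 + 27/4 + 16 + 125/4
 = 56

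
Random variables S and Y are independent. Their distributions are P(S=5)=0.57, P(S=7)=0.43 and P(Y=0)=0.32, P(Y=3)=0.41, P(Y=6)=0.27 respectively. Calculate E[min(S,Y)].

E[min(S,Y)] = Σ_s Σ_y min(s,y) · P(S=s)P(Y=y)
 = 0·0.1824 + 3·0.2337 + 5·0.1539 + 0·0.1376 + 3·0.1763 + 6·0.1161
 = 0 + 0.7011 + 0.7695 + 0 + 0.5289 + 0.6966
 = 2.6961

2.6961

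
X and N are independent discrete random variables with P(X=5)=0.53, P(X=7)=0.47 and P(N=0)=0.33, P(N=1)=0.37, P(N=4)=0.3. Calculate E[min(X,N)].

1.57

E[min(X,N)] = Σ_x Σ_n min(x,n) · P(X=x)P(N=n)
 = 0·0.1749 + 1·0.1961 + 4·0.159 + 0·0.1551 + 1·0.1739 + 4·0.141
 = 0 + 0.1961 + 0.636 + 0 + 0.1739 + 0.564
 = 1.57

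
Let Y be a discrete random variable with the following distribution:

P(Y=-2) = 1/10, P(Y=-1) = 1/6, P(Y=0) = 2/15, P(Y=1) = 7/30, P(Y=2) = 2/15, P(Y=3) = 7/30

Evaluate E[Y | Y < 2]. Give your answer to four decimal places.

P(Y < 2) = 1/10 + 1/6 + 2/15 + 7/30 = 19/30.
E[Y | Y < 2] = [(-2)·1/10 + (-1)·1/6 + 0·2/15 + 1·7/30] / (19/30)
 = -2/15 / (19/30)
 = -4/19

-0.2105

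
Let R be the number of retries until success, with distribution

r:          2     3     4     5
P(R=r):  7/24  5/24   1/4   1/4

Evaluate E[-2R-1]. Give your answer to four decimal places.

E[-2R-1] = Σ (-2r-1)·P(R=r)
 = (-5)·7/24 + (-7)·5/24 + (-9)·1/4 + (-11)·1/4
 = (-35/24) + (-35/24) + (-9/4) + (-11/4)
 = -95/12

-7.9167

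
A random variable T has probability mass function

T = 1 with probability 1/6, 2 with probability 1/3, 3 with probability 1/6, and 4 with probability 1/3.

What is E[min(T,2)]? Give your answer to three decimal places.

E[min(T,2)] = Σ min(t,2)·P(T=t)
 = 1·1/6 + 2·1/3 + 2·1/6 + 2·1/3
 = 1/6 + 2/3 + 1/3 + 2/3
 = 11/6

1.833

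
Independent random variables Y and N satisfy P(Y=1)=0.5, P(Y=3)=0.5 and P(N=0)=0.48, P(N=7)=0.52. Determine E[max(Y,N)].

E[max(Y,N)] = Σ_y Σ_n max(y,n) · P(Y=y)P(N=n)
 = 1·0.24 + 7·0.26 + 3·0.24 + 7·0.26
 = 0.24 + 1.82 + 0.72 + 1.82
 = 4.6

4.6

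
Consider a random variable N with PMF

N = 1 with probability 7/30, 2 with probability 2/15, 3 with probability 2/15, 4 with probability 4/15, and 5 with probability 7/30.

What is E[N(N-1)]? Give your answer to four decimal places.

8.9333

E[N(N-1)] = Σ n(n-1)·P(N=n)
 = 0·7/30 + 2·2/15 + 6·2/15 + 12·4/15 + 20·7/30
 = 0 + 4/15 + 4/5 + 16/5 + 14/3
 = 134/15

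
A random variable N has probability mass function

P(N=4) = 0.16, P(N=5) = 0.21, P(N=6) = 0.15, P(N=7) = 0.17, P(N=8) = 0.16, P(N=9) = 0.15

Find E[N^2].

43.93

E[N^2] = Σ n^2·P(N=n)
 = 16·0.16 + 25·0.21 + 36·0.15 + 49·0.17 + 64·0.16 + 81·0.15
 = 2.56 + 5.25 + 5.4 + 8.33 + 10.24 + 12.15
 = 43.93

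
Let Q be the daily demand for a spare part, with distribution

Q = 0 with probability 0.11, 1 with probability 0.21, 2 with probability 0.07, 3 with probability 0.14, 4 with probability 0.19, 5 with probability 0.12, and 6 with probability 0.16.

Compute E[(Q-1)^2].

8.37

E[(Q-1)^2] = Σ (q-1)^2·P(Q=q)
 = 1·0.11 + 0·0.21 + 1·0.07 + 4·0.14 + 9·0.19 + 16·0.12 + 25·0.16
 = 0.11 + 0 + 0.07 + 0.56 + 1.71 + 1.92 + 4
 = 8.37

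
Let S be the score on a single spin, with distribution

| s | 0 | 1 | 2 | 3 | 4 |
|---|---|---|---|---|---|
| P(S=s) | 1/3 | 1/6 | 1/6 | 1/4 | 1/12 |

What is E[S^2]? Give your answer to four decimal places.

4.4167

E[S^2] = Σ s^2·P(S=s)
 = 0·1/3 + 1·1/6 + 4·1/6 + 9·1/4 + 16·1/12
 = 0 + 1/6 + 2/3 + 9/4 + 4/3
 = 53/12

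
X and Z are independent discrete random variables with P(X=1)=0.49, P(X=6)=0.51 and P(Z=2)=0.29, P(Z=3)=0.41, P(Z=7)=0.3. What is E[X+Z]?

7.46

E[X+Z] = Σ_x Σ_z (x+z) · P(X=x)P(Z=z)
 = 3·0.1421 + 4·0.2009 + 8·0.147 + 8·0.1479 + 9·0.2091 + 13·0.153
 = 0.4263 + 0.8036 + 1.176 + 1.1832 + 1.8819 + 1.989
 = 7.46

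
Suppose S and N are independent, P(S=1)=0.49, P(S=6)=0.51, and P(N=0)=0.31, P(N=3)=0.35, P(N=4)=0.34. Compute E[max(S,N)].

E[max(S,N)] = Σ_s Σ_n max(s,n) · P(S=s)P(N=n)
 = 1·0.1519 + 3·0.1715 + 4·0.1666 + 6·0.1581 + 6·0.1785 + 6·0.1734
 = 0.1519 + 0.5145 + 0.6664 + 0.9486 + 1.071 + 1.0404
 = 4.3928

4.3928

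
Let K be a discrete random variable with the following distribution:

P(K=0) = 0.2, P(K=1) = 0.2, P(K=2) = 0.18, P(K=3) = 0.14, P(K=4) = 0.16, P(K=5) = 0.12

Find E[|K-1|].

E[|K-1|] = Σ |k-1|·P(K=k)
 = 1·0.2 + 0·0.2 + 1·0.18 + 2·0.14 + 3·0.16 + 4·0.12
 = 0.2 + 0 + 0.18 + 0.28 + 0.48 + 0.48
 = 1.62

1.62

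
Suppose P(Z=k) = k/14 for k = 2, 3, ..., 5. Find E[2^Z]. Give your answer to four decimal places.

E[2^Z] = Σ 2^z·P(Z=z)
 = 4·1/7 + 8·3/14 + 16·2/7 + 32·5/14
 = 4/7 + 12/7 + 32/7 + 80/7
 = 128/7

18.2857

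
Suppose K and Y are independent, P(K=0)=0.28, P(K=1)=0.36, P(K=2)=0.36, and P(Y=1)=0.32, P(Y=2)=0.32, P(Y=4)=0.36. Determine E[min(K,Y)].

E[min(K,Y)] = Σ_k Σ_y min(k,y) · P(K=k)P(Y=y)
 = 0·0.0896 + 0·0.0896 + 0·0.1008 + 1·0.1152 + 1·0.1152 + 1·0.1296 + 1·0.1152 + 2·0.1152 + 2·0.1296
 = 0 + 0 + 0 + 0.1152 + 0.1152 + 0.1296 + 0.1152 + 0.2304 + 0.2592
 = 0.9648

0.9648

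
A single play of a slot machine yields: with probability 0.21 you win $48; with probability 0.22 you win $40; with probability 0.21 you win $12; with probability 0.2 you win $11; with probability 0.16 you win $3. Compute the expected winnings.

E[payout] = 48·0.21 + 40·0.22 + 12·0.21 + 11·0.2 + 3·0.16
 = 10.08 + 8.8 + 2.52 + 2.2 + 0.48
 = 24.08

24.08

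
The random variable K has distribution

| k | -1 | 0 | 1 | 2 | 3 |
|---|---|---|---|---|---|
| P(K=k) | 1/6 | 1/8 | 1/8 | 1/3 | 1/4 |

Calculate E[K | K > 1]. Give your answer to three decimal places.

P(K > 1) = 1/3 + 1/4 = 7/12.
E[K | K > 1] = [2·1/3 + 3·1/4] / (7/12)
 = 17/12 / (7/12)
 = 17/7

2.429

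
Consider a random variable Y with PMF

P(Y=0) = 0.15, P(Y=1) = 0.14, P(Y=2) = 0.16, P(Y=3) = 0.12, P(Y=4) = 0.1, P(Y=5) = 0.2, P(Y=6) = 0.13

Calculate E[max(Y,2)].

3.44

E[max(Y,2)] = Σ max(y,2)·P(Y=y)
 = 2·0.15 + 2·0.14 + 2·0.16 + 3·0.12 + 4·0.1 + 5·0.2 + 6·0.13
 = 0.3 + 0.28 + 0.32 + 0.36 + 0.4 + 1 + 0.78
 = 3.44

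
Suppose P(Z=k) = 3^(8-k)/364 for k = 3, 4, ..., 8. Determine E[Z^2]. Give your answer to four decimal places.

E[Z^2] = Σ z^2·P(Z=z)
 = 9·243/364 + 16·81/364 + 25·27/364 + 36·9/364 + 49·3/364 + 64·1/364
 = 2187/364 + 324/91 + 675/364 + 81/91 + 21/52 + 16/91
 = 361/28

12.8929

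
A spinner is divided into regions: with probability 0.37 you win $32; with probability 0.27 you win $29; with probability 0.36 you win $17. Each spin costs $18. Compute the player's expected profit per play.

E[payout] = 32·0.37 + 29·0.27 + 17·0.36
 = 11.84 + 7.83 + 6.12
 = 25.79
Net = 25.79 - 18 = 7.79

7.79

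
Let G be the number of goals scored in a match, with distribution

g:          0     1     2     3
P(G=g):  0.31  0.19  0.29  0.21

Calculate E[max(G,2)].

2.21

E[max(G,2)] = Σ max(g,2)·P(G=g)
 = 2·0.31 + 2·0.19 + 2·0.29 + 3·0.21
 = 0.62 + 0.38 + 0.58 + 0.63
 = 2.21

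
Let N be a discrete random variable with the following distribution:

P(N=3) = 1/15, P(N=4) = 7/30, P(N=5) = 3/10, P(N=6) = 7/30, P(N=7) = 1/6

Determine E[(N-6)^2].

2

E[(N-6)^2] = Σ (n-6)^2·P(N=n)
 = 9·1/15 + 4·7/30 + 1·3/10 + 0·7/30 + 1·1/6
 = 3/5 + 14/15 + 3/10 + 0 + 1/6
 = 2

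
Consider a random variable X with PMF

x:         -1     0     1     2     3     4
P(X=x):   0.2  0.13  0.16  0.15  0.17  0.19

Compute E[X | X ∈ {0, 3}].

1.7

P(X ∈ {0, 3}) = 0.13 + 0.17 = 0.3.
E[X | X ∈ {0, 3}] = [0·0.13 + 3·0.17] / 0.3
 = 0.51 / 0.3
 = 17/10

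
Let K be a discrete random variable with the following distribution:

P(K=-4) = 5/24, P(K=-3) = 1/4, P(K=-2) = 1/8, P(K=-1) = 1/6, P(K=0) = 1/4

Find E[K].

-2

E[K] = Σ k·P(K=k)
 = (-4)·5/24 + (-3)·1/4 + (-2)·1/8 + (-1)·1/6 + 0·1/4
 = (-5/6) + (-3/4) + (-1/4) + (-1/6) + 0
 = -2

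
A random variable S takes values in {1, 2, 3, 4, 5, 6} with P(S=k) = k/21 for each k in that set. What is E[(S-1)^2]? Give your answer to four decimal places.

E[(S-1)^2] = Σ (s-1)^2·P(S=s)
 = 0·1/21 + 1·2/21 + 4·1/7 + 9·4/21 + 16·5/21 + 25·2/7
 = 0 + 2/21 + 4/7 + 12/7 + 80/21 + 50/7
 = 40/3

13.3333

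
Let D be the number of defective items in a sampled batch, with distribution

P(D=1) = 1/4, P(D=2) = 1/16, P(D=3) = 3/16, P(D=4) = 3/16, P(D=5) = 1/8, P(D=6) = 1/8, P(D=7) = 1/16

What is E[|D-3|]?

1.625

E[|D-3|] = Σ |d-3|·P(D=d)
 = 2·1/4 + 1·1/16 + 0·3/16 + 1·3/16 + 2·1/8 + 3·1/8 + 4·1/16
 = 1/2 + 1/16 + 0 + 3/16 + 1/4 + 3/8 + 1/4
 = 13/8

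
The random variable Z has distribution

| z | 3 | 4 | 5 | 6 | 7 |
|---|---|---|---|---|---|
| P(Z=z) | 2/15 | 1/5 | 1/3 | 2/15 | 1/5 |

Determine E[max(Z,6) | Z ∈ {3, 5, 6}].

P(Z ∈ {3, 5, 6}) = 2/15 + 1/3 + 2/15 = 3/5.
E[max(Z,6) | Z ∈ {3, 5, 6}] = [6·2/15 + 6·1/3 + 6·2/15] / (3/5)
 = 18/5 / (3/5)
 = 6

6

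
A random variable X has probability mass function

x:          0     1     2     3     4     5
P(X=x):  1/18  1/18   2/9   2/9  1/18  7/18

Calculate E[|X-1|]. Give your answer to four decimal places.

E[|X-1|] = Σ |x-1|·P(X=x)
 = 1·1/18 + 0·1/18 + 1·2/9 + 2·2/9 + 3·1/18 + 4·7/18
 = 1/18 + 0 + 2/9 + 4/9 + 1/6 + 14/9
 = 22/9

2.4444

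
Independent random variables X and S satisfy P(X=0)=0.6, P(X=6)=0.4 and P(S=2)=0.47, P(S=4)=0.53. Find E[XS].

E[XS] = Σ_x Σ_s xs · P(X=x)P(S=s)
 = 0·0.282 + 0·0.318 + 12·0.188 + 24·0.212
 = 0 + 0 + 2.256 + 5.088
 = 7.344

7.344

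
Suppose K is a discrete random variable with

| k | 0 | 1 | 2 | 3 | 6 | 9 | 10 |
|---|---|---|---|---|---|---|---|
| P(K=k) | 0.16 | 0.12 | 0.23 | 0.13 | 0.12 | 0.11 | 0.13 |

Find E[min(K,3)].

E[min(K,3)] = Σ min(k,3)·P(K=k)
 = 0·0.16 + 1·0.12 + 2·0.23 + 3·0.13 + 3·0.12 + 3·0.11 + 3·0.13
 = 0 + 0.12 + 0.46 + 0.39 + 0.36 + 0.33 + 0.39
 = 2.05

2.05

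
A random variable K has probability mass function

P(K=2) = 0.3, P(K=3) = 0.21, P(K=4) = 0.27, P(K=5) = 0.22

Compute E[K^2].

12.91

E[K^2] = Σ k^2·P(K=k)
 = 4·0.3 + 9·0.21 + 16·0.27 + 25·0.22
 = 1.2 + 1.89 + 4.32 + 5.5
 = 12.91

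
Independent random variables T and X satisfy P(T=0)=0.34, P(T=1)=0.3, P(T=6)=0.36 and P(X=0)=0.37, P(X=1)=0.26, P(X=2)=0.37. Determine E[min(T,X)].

E[min(T,X)] = Σ_t Σ_x min(t,x) · P(T=t)P(X=x)
 = 0·0.1258 + 0·0.0884 + 0·0.1258 + 0·0.111 + 1·0.078 + 1·0.111 + 0·0.1332 + 1·0.0936 + 2·0.1332
 = 0 + 0 + 0 + 0 + 0.078 + 0.111 + 0 + 0.0936 + 0.2664
 = 0.549

0.549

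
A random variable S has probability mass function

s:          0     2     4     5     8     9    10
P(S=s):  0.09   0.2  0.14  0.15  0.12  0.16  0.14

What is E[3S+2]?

18.53

E[3S+2] = Σ (3s+2)·P(S=s)
 = 2·0.09 + 8·0.2 + 14·0.14 + 17·0.15 + 26·0.12 + 29·0.16 + 32·0.14
 = 0.18 + 1.6 + 1.96 + 2.55 + 3.12 + 4.64 + 4.48
 = 18.53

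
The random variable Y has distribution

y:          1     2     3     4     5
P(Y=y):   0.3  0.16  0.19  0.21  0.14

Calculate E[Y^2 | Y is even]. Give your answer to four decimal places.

P(Y is even) = 0.16 + 0.21 = 0.37.
E[Y^2 | Y is even] = [4·0.16 + 16·0.21] / 0.37
 = 4 / 0.37
 = 400/37

10.8108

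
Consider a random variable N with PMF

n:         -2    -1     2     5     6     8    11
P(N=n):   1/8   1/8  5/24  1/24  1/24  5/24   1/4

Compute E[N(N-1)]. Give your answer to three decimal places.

42.667

E[N(N-1)] = Σ n(n-1)·P(N=n)
 = 6·1/8 + 2·1/8 + 2·5/24 + 20·1/24 + 30·1/24 + 56·5/24 + 110·1/4
 = 3/4 + 1/4 + 5/12 + 5/6 + 5/4 + 35/3 + 55/2
 = 128/3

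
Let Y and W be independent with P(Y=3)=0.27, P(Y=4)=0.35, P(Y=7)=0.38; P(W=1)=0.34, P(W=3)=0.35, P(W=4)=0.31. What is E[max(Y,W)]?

4.9537

E[max(Y,W)] = Σ_y Σ_w max(y,w) · P(Y=y)P(W=w)
 = 3·0.0918 + 3·0.0945 + 4·0.0837 + 4·0.119 + 4·0.1225 + 4·0.1085 + 7·0.1292 + 7·0.133 + 7·0.1178
 = 0.2754 + 0.2835 + 0.3348 + 0.476 + 0.49 + 0.434 + 0.9044 + 0.931 + 0.8246
 = 4.9537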